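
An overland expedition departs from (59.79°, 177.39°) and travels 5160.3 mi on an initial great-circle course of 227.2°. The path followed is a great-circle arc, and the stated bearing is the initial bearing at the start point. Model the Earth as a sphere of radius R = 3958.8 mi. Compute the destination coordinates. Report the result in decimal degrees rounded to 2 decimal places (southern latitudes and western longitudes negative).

Angular distance δ = d/R = 5160.3 / 3958.8 = 1.303501 rad.
With φ₁ = 59.79° = 1.043532 rad and θ = 227.2° = 3.965388 rad:
sin φ₂ = sin φ₁ cos δ + cos φ₁ sin δ cos θ = (0.864187)(0.264124) + (0.503171)(0.964489)(-0.679441) = -0.101482
φ₂ = asin(-0.101482) = -0.101657 rad = -5.82°.
Δλ = atan2( sin θ sin δ cos φ₁ , cos δ − sin φ₁ sin φ₂ ) = atan2(-0.356081, 0.351823) = -0.791412 rad = -45.34°.
Hence λ₂ = 177.39° + -45.34° = 132.05°.

latitude -5.82°, longitude 132.05°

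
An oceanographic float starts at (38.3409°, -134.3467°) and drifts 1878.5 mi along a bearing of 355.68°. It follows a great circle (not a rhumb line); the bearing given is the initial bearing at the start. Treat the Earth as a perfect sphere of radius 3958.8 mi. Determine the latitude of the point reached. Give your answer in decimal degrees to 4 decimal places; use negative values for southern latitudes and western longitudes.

latitude 65.3880°

The arc subtends δ = 1878.5/3958.8 = 0.474512 rad at the centre.
Converting: φ₁ = 0.669175 rad, θ = 6.207787 rad.
Destination latitude: φ₂ = arcsin( sin φ₁ cos δ + cos φ₁ sin δ cos θ ) = arcsin(0.909149) = 65.3880°.
Δλ = atan2( sin θ sin δ cos φ₁ , cos δ − sin φ₁ sin φ₂ ) = atan2(-0.026995, 0.325535) = -0.082734 rad = -4.7403°.
λ₂ = λ₁ + Δλ = -139.0870°.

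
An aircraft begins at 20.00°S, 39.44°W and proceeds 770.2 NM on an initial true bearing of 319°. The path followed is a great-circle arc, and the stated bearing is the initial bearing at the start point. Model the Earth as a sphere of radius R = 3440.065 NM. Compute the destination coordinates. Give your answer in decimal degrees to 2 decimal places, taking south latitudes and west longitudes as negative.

δ = 770.2/3440.065 = 0.223891 rad (12.8280°).
Start latitude φ₁ = -0.349066 rad; initial bearing θ = 5.567600 rad.
Destination latitude: φ₂ = arcsin( sin φ₁ cos δ + cos φ₁ sin δ cos θ ) = arcsin(-0.176024) = -10.14°.
Then Δλ = atan2(-0.136877, 0.914837) = -0.148518 rad, from sin θ sin δ cos φ₁ over cos δ − sin φ₁ sin φ₂.
λ₂ = -39.44° + -8.51° = -47.95°.

latitude -10.14°, longitude -47.95°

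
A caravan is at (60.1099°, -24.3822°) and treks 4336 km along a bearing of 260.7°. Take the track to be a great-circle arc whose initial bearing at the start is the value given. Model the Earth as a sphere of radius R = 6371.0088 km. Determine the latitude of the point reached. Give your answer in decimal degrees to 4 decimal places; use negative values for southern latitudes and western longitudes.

Angular distance δ = d/R = 4336 / 6371.0088 = 0.680583 rad.
Start latitude φ₁ = 1.049116 rad; initial bearing θ = 4.550073 rad.
Applying the spherical law of cosines for sides, sin φ₂ = sin φ₁ cos δ + cos φ₁ sin δ cos θ = 0.623149, so φ₂ = 38.5465°.
Δλ = atan2( sin θ sin δ cos φ₁ , cos δ − sin φ₁ sin φ₂ ) = atan2(-0.309456, 0.236946) = -0.917330 rad = -52.5591°.
λ₂ = λ₁ + Δλ = -76.9413°.

latitude 38.5465°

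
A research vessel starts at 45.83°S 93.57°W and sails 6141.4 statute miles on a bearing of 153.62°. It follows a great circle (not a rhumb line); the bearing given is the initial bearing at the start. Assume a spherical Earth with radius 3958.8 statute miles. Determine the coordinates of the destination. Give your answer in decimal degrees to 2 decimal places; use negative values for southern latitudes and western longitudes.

δ = 6141.4/3958.8 = 1.551329 rad (88.8846°).
Converting: φ₁ = -0.799884 rad, θ = 2.681175 rad.
Destination latitude: φ₂ = arcsin( sin φ₁ cos δ + cos φ₁ sin δ cos θ ) = arcsin(-0.638075) = -39.65°.
For the longitude increment, Δλ = atan2( sin θ sin δ cos φ₁, cos δ − sin φ₁ sin φ₂ ) = atan2(0.309541, -0.438209) = 144.76°.
Hence λ₂ = -93.57° + 144.76° = 51.19°.

latitude -39.65°, longitude 51.19°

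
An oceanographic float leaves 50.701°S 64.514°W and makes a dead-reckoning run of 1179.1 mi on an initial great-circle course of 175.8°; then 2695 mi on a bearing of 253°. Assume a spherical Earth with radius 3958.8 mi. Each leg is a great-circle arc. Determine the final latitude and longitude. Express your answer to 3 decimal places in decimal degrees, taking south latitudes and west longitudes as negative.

Apply the spherical direct solution leg by leg, carrying full precision between legs.
Leg 1: from (-50.701°, -64.514°), δ = 1179.1/3958.8 = 0.297843 rad, θ = 175.8° → φ = -67.691°, λ = -61.268°.
Leg 2: from (-67.691°, -61.268°), δ = 2695/3958.8 = 0.680762 rad, θ = 253° → φ = -52.072°, λ = -139.559°.

latitude -52.072°, longitude -139.559°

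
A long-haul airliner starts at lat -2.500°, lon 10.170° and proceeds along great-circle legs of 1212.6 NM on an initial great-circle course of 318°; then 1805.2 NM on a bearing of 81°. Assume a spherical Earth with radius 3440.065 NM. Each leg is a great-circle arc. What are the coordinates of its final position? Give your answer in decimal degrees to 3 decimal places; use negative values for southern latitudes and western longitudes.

latitude 15.244°, longitude 27.342°

Apply the spherical direct solution leg by leg, carrying full precision between legs.
Leg 1: from (-2.500°, 10.170°), δ = 1212.6/3440.065 = 0.352493 rad, θ = 318° → φ = 12.438°, λ = -3.514°.
Leg 2: from (12.438°, -3.514°), δ = 1805.2/3440.065 = 0.524758 rad, θ = 81° → φ = 15.244°, λ = 27.342°.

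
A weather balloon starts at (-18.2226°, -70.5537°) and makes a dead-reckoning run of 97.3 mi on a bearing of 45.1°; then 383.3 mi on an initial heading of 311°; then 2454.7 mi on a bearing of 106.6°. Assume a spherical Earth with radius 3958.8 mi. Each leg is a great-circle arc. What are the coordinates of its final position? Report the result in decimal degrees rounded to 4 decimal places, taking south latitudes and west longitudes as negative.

Apply the spherical direct solution leg by leg, carrying full precision between legs.
Leg 1: from (-18.2226°, -70.5537°), δ = 97.3/3958.8 = 0.024578 rad, θ = 45.1° → φ = -17.2258°, λ = -69.5094°.
Leg 2: from (-17.2258°, -69.5094°), δ = 383.3/3958.8 = 0.096822 rad, θ = 311° → φ = -13.5429°, λ = -73.8132°.
Leg 3: from (-13.5429°, -73.8132°), δ = 2454.7/3958.8 = 0.620062 rad, θ = 106.6° → φ = -20.6081°, λ = -37.3051°.

latitude -20.6081°, longitude -37.3051°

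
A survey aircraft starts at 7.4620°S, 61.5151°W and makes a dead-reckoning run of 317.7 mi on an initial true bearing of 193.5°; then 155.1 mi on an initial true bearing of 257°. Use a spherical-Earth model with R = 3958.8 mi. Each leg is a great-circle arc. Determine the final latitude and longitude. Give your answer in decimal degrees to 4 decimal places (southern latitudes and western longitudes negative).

Apply the spherical direct solution leg by leg, carrying full precision between legs.
Leg 1: from (-7.4620°, -61.5151°), δ = 317.7/3958.8 = 0.080252 rad, θ = 193.5° → φ = -11.9314°, λ = -62.6111°.
Leg 2: from (-11.9314°, -62.6111°), δ = 155.1/3958.8 = 0.039179 rad, θ = 257° → φ = -12.4274°, λ = -64.8508°.

latitude -12.4274°, longitude -64.8508°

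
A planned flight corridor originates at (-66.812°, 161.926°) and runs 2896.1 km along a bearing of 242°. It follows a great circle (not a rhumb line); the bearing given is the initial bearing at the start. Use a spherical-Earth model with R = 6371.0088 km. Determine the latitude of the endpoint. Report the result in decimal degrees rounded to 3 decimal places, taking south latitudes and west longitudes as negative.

The arc subtends δ = 2896.1/6371.0088 = 0.454575 rad at the centre.
Converting: φ₁ = -1.166089 rad, θ = 4.223697 rad.
sin φ₂ = sin φ₁ cos δ + cos φ₁ sin δ cos θ = (-0.919218)(0.898448) + (0.393749)(0.439080)(-0.469472) = -0.907035
φ₂ = asin(-0.907035) = -1.136188 rad = -65.099°.
Δλ = atan2( sin θ sin δ cos φ₁ , cos δ − sin φ₁ sin φ₂ ) = atan2(-0.152651, 0.064685) = -1.169989 rad = -67.035°.
Hence λ₂ = 161.926° + -67.035° = 94.891°.

latitude -65.099°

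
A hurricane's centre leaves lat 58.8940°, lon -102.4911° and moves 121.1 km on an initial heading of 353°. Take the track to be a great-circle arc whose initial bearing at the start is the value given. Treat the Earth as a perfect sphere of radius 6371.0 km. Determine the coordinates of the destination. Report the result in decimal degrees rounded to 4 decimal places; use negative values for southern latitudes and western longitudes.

latitude 59.9747°, longitude -102.7563°

Angular distance δ = d/R = 121.1 / 6371 = 0.019008 rad.
With φ₁ = 58.8940° = 1.027894 rad and θ = 353° = 6.161012 rad:
sin φ₂ = sin φ₁ cos δ + cos φ₁ sin δ cos θ = (0.856213)(0.999819) + (0.516623)(0.019007)(0.992546) = 0.865805
φ₂ = asin(0.865805) = 1.046756 rad = 59.9747°.
Then Δλ = atan2(-0.001197, 0.258506) = -0.004629 rad, from sin θ sin δ cos φ₁ over cos δ − sin φ₁ sin φ₂.
Hence λ₂ = -102.4911° + -0.2652° = -102.7563°.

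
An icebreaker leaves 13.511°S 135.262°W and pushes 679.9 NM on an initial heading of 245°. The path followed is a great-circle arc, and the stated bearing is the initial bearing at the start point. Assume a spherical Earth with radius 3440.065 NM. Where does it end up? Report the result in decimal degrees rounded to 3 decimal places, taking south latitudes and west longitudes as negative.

Angular distance δ = d/R = 679.9 / 3440.065 = 0.197642 rad.
With φ₁ = -13.511° = -0.235811 rad and θ = 245° = 4.276057 rad:
Applying the spherical law of cosines for sides, sin φ₂ = sin φ₁ cos δ + cos φ₁ sin δ cos θ = -0.309771, so φ₂ = -18.045°.
Then Δλ = atan2(-0.173035, 0.908160) = -0.188277 rad, from sin θ sin δ cos φ₁ over cos δ − sin φ₁ sin φ₂.
λ₂ = λ₁ + Δλ = -146.049°.

latitude -18.045°, longitude -146.049°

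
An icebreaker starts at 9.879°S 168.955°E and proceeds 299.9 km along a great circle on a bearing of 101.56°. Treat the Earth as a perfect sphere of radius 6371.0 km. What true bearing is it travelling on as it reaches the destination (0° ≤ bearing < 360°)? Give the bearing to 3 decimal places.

Central angle δ = d/R = 0.047073 rad.
Start latitude φ₁ = -0.172421 rad; initial bearing θ = 1.772556 rad.
Applying the spherical law of cosines for sides, sin φ₂ = sin φ₁ cos δ + cos φ₁ sin δ cos θ = -0.180668, so φ₂ = -10.409°.
For the longitude increment, Δλ = atan2( sin θ sin δ cos φ₁, cos δ − sin φ₁ sin φ₂ ) = atan2(0.045417, 0.967895) = 2.687°.
Hence λ₂ = 168.955° + 2.687° = 171.642°.
The forward bearing on arrival equals the back-azimuth from the destination plus 180°.
Back-azimuth from P₂ (-10.409°, 171.642°) to P₁ (-9.879°, 168.955°), with Δλ' = λ₁ − λ₂ = -2.687°: atan2( sin Δλ' cos φ₁ , cos φ₂ sin φ₁ − sin φ₂ cos φ₁ cos Δλ' ) = 281.087°.
Final bearing = (281.087° + 180°) mod 360° = 101.087°.

final bearing 101.087°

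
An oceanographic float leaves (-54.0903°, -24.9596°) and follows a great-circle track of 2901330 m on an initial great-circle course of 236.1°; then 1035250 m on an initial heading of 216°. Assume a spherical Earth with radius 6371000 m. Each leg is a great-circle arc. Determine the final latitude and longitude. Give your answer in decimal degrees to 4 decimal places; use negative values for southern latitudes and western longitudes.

Apply the spherical direct solution leg by leg, carrying full precision between legs.
Leg 1: from (-54.0903°, -24.9596°), δ = 2901330/6371000 = 0.455396 rad, θ = 236.1° → φ = -60.6069°, λ = -73.0155°.
Leg 2: from (-60.6069°, -73.0155°), δ = 1035250/6371000 = 0.162494 rad, θ = 216° → φ = -67.5230°, λ = -87.4177°.

latitude -67.5230°, longitude -87.4177°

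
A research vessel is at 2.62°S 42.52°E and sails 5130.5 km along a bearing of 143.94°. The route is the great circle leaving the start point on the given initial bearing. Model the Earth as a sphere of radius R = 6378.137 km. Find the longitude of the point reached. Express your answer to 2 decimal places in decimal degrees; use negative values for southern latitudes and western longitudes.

longitude 75.00°

The arc subtends δ = 5130.5/6378.137 = 0.804388 rad at the centre.
With φ₁ = -2.62° = -0.045728 rad and θ = 143.94° = 2.512227 rad:
sin φ₂ = sin φ₁ cos δ + cos φ₁ sin δ cos θ = (-0.045712)(0.693552) + (0.998955)(0.720407)(-0.808401) = -0.613472
φ₂ = asin(-0.613472) = -0.660450 rad = -37.84°.
Then Δλ = atan2(0.423611, 0.665509) = 0.566842 rad, from sin θ sin δ cos φ₁ over cos δ − sin φ₁ sin φ₂.
Hence λ₂ = 42.52° + 32.48° = 75.00°.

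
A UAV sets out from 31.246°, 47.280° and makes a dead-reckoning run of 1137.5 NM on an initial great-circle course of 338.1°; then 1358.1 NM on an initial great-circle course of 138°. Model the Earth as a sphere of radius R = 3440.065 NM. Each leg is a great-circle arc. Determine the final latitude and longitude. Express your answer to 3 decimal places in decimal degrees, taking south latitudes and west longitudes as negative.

Apply the spherical direct solution leg by leg, carrying full precision between legs.
Leg 1: from (31.246°, 47.280°), δ = 1137.5/3440.065 = 0.330662 rad, θ = 338.1° → φ = 48.431°, λ = 36.764°.
Leg 2: from (48.431°, 36.764°), δ = 1358.1/3440.065 = 0.394789 rad, θ = 138° → φ = 30.063°, λ = 54.063°.

latitude 30.063°, longitude 54.063°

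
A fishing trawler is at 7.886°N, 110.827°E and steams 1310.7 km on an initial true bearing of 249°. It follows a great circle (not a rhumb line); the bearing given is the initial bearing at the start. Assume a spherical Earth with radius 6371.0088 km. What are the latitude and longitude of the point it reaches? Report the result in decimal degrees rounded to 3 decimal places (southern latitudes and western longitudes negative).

δ = 1310.7/6371.0088 = 0.205729 rad (11.7874°).
With φ₁ = 7.886° = 0.137637 rad and θ = 249° = 4.345870 rad:
Applying the spherical law of cosines for sides, sin φ₂ = sin φ₁ cos δ + cos φ₁ sin δ cos θ = 0.061794, so φ₂ = 3.543°.
For the longitude increment, Δλ = atan2( sin θ sin δ cos φ₁, cos δ − sin φ₁ sin φ₂ ) = atan2(-0.188909, 0.970434) = -11.016°.
λ₂ = 110.827° + -11.016° = 99.811°.

latitude 3.543°, longitude 99.811°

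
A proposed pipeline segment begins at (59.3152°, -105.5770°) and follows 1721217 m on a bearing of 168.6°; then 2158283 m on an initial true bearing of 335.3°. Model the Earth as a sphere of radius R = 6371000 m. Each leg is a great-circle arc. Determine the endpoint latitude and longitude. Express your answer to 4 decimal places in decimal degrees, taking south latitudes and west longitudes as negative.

Apply the spherical direct solution leg by leg, carrying full precision between legs.
Leg 1: from (59.3152°, -105.5770°), δ = 1721217/6371000 = 0.270164 rad, θ = 168.6° → φ = 44.0497°, λ = -101.3679°.
Leg 2: from (44.0497°, -101.3679°), δ = 2158283/6371000 = 0.338767 rad, θ = 335.3° → φ = 60.7818°, λ = -117.8959°.

latitude 60.7818°, longitude -117.8959°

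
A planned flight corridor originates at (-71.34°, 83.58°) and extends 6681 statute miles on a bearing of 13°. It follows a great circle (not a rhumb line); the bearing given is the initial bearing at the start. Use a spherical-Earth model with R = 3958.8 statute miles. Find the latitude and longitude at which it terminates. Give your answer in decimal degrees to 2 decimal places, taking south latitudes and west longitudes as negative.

latitude 24.84°, longitude 97.83°

δ = 6681/3958.8 = 1.687633 rad (96.6942°).
With φ₁ = -71.34° = -1.245118 rad and θ = 13° = 0.226893 rad:
Destination latitude: φ₂ = arcsin( sin φ₁ cos δ + cos φ₁ sin δ cos θ ) = arcsin(0.420069) = 24.84°.
Then Δλ = atan2(0.071483, 0.281417) = 0.248749 rad, from sin θ sin δ cos φ₁ over cos δ − sin φ₁ sin φ₂.
Hence λ₂ = 83.58° + 14.25° = 97.83°.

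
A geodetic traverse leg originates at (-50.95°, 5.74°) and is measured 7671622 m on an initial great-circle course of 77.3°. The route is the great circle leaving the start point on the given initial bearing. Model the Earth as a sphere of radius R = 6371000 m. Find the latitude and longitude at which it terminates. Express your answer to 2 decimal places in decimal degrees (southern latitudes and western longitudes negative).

The arc subtends δ = 7671622/6371000 = 1.204147 rad at the centre.
Converting: φ₁ = -0.889245 rad, θ = 1.349140 rad.
sin φ₂ = sin φ₁ cos δ + cos φ₁ sin δ cos θ = (-0.776596)(0.358489) + (0.629998)(0.933534)(0.219846) = -0.149105
φ₂ = asin(-0.149105) = -0.149663 rad = -8.58°.
Then Δλ = atan2(0.573736, 0.242695) = 1.170614 rad, from sin θ sin δ cos φ₁ over cos δ − sin φ₁ sin φ₂.
Hence λ₂ = 5.74° + 67.07° = 72.81°.

latitude -8.58°, longitude 72.81°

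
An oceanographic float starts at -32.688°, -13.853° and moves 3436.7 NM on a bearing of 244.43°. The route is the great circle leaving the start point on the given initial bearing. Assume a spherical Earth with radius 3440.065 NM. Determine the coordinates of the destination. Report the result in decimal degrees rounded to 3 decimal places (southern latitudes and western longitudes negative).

latitude -36.707°, longitude -84.975°

Central angle δ = d/R = 0.999022 rad.
Start latitude φ₁ = -0.570513 rad; initial bearing θ = 4.266108 rad.
Destination latitude: φ₂ = arcsin( sin φ₁ cos δ + cos φ₁ sin δ cos θ ) = arcsin(-0.597720) = -36.707°.
For the longitude increment, Δλ = atan2( sin θ sin δ cos φ₁, cos δ − sin φ₁ sin φ₂ ) = atan2(-0.638438, 0.218318) = -71.122°.
Hence λ₂ = -13.853° + -71.122° = -84.975°.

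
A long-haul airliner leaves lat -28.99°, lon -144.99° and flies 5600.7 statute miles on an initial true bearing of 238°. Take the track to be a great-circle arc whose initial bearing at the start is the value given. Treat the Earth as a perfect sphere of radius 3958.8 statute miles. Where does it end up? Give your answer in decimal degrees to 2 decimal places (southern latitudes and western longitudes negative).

The arc subtends δ = 5600.7/3958.8 = 1.414747 rad at the centre.
Converting: φ₁ = -0.505971 rad, θ = 4.153884 rad.
sin φ₂ = sin φ₁ cos δ + cos φ₁ sin δ cos θ = (-0.484657)(0.155417) + (0.874704)(0.987849)(-0.529919) = -0.533214
φ₂ = asin(-0.533214) = -0.562395 rad = -32.22°.
For the longitude increment, Δλ = atan2( sin θ sin δ cos φ₁, cos δ − sin φ₁ sin φ₂ ) = atan2(-0.732778, -0.103009) = -98.00°.
λ₂ = -144.99° + -98.00° = -242.99°, normalized to (−180°, 180°] → 117.01°.

latitude -32.22°, longitude 117.01°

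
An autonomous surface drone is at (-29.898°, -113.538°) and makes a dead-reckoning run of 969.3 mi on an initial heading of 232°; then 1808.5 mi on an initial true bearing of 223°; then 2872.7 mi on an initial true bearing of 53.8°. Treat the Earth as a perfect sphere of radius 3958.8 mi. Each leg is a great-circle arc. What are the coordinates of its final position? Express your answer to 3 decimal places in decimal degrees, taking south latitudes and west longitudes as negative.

Apply the spherical direct solution leg by leg, carrying full precision between legs.
Leg 1: from (-29.898°, -113.538°), δ = 969.3/3958.8 = 0.244847 rad, θ = 232° → φ = -37.805°, λ = -127.529°.
Leg 2: from (-37.805°, -127.529°), δ = 1808.5/3958.8 = 0.456830 rad, θ = 223° → φ = -53.611°, λ = -157.998°.
Leg 3: from (-53.611°, -157.998°), δ = 2872.7/3958.8 = 0.725649 rad, θ = 53.8° → φ = -21.696°, λ = -122.804°.

latitude -21.696°, longitude -122.804°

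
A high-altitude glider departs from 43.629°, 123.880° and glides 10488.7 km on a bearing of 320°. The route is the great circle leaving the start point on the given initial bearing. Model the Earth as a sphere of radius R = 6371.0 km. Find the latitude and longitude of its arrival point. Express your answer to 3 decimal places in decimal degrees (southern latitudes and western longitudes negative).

latitude 30.056°, longitude -8.344°

δ = 10488.7/6371 = 1.646319 rad (94.3271°).
Start latitude φ₁ = 0.761470 rad; initial bearing θ = 5.585054 rad.
sin φ₂ = sin φ₁ cos δ + cos φ₁ sin δ cos θ = (0.689986)(-0.075451) + (0.723823)(0.997149)(0.766044) = 0.500840
φ₂ = asin(0.500840) = 0.524569 rad = 30.056°.
Δλ = atan2( sin θ sin δ cos φ₁ , cos δ − sin φ₁ sin φ₂ ) = atan2(-0.463938, -0.421023) = -2.307739 rad = -132.224°.
λ₂ = 123.880° + -132.224° = -8.344°.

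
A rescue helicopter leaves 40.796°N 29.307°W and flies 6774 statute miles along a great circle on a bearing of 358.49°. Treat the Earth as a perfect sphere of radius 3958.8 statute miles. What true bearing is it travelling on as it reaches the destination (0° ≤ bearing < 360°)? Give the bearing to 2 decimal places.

final bearing 181.52°

Angular distance δ = d/R = 6774 / 3958.8 = 1.711125 rad.
Converting: φ₁ = 0.712025 rad, θ = 6.256831 rad.
sin φ₂ = sin φ₁ cos δ + cos φ₁ sin δ cos θ = (0.653368)(-0.139868) + (0.757041)(0.990170)(0.999653) = 0.657953
φ₂ = asin(0.657953) = 0.718098 rad = 41.144°.
Then Δλ = atan2(-0.019753, -0.569754) = -3.106937 rad, from sin θ sin δ cos φ₁ over cos δ − sin φ₁ sin φ₂.
λ₂ = -29.307° + -178.014° = -207.321°, normalized to (−180°, 180°] → 152.679°.
The forward bearing on arrival equals the back-azimuth from the destination plus 180°.
Back-azimuth from P₂ (41.14°, 152.68°) to P₁ (40.80°, -29.31°), with Δλ' = λ₁ − λ₂ = -181.99°: atan2( sin Δλ' cos φ₁ , cos φ₂ sin φ₁ − sin φ₂ cos φ₁ cos Δλ' ) = 1.52°.
Final bearing = (1.52° + 180°) mod 360° = 181.52°.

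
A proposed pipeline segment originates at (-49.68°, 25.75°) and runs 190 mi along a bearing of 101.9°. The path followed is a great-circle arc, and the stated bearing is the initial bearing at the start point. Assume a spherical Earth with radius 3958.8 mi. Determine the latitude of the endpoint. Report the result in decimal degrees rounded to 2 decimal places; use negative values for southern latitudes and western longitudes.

The arc subtends δ = 190/3958.8 = 0.047994 rad at the centre.
Start latitude φ₁ = -0.867080 rad; initial bearing θ = 1.778491 rad.
Applying the spherical law of cosines for sides, sin φ₂ = sin φ₁ cos δ + cos φ₁ sin δ cos θ = -0.767966, so φ₂ = -50.17°.
Then Δλ = atan2(0.030376, 0.413319) = 0.073361 rad, from sin θ sin δ cos φ₁ over cos δ − sin φ₁ sin φ₂.
λ₂ = λ₁ + Δλ = 29.95°.

latitude -50.17°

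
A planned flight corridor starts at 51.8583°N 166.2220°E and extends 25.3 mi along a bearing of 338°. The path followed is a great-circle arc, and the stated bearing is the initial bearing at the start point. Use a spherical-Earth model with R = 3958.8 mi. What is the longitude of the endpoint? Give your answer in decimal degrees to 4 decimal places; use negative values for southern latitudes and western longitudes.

longitude 165.9982°

Central angle δ = d/R = 0.006391 rad.
Start latitude φ₁ = 0.905098 rad; initial bearing θ = 5.899213 rad.
Destination latitude: φ₂ = arcsin( sin φ₁ cos δ + cos φ₁ sin δ cos θ ) = arcsin(0.790129) = 52.1976°.
Then Δλ = atan2(-0.001479, 0.378554) = -0.003906 rad, from sin θ sin δ cos φ₁ over cos δ − sin φ₁ sin φ₂.
Hence λ₂ = 166.2220° + -0.2238° = 165.9982°.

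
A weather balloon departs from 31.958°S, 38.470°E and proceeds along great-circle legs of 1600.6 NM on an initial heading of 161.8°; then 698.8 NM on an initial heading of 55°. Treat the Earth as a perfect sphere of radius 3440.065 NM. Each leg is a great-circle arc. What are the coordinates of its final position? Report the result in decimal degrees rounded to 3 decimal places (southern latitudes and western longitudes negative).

Apply the spherical direct solution leg by leg, carrying full precision between legs.
Leg 1: from (-31.958°, 38.470°), δ = 1600.6/3440.065 = 0.465282 rad, θ = 161.8° → φ = -56.580°, λ = 53.210°.
Leg 2: from (-56.580°, 53.210°), δ = 698.8/3440.065 = 0.203136 rad, θ = 55° → φ = -48.918°, λ = 67.775°.

latitude -48.918°, longitude 67.775°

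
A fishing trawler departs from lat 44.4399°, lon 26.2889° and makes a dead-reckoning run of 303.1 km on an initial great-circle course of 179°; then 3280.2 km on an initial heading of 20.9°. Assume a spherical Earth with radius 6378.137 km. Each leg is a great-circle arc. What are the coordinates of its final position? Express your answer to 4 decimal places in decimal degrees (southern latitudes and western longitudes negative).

latitude 67.2796°, longitude 53.3755°

Apply the spherical direct solution leg by leg, carrying full precision between legs.
Leg 1: from (44.4399°, 26.2889°), δ = 303.1/6378.137 = 0.047522 rad, θ = 179° → φ = 41.7175°, λ = 26.3525°.
Leg 2: from (41.7175°, 26.3525°), δ = 3280.2/6378.137 = 0.514288 rad, θ = 20.9° → φ = 67.2796°, λ = 53.3755°.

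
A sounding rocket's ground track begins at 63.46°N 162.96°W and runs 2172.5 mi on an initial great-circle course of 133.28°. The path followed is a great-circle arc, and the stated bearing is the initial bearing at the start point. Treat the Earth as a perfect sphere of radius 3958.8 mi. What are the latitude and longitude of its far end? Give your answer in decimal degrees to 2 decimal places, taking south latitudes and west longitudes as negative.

Angular distance δ = d/R = 2172.5 / 3958.8 = 0.548777 rad.
With φ₁ = 63.46° = 1.107586 rad and θ = 133.28° = 2.326175 rad:
Applying the spherical law of cosines for sides, sin φ₂ = sin φ₁ cos δ + cos φ₁ sin δ cos θ = 0.603466, so φ₂ = 37.12°.
For the longitude increment, Δλ = atan2( sin θ sin δ cos φ₁, cos δ − sin φ₁ sin φ₂ ) = atan2(0.169687, 0.313289) = 28.44°.
λ₂ = λ₁ + Δλ = -134.52°.

latitude 37.12°, longitude -134.52°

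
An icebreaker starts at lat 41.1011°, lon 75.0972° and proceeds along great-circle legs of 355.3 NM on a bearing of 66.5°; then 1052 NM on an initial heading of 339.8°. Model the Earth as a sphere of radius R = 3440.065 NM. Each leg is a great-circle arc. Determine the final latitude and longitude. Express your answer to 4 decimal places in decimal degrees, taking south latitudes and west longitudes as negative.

Apply the spherical direct solution leg by leg, carrying full precision between legs.
Leg 1: from (41.1011°, 75.0972°), δ = 355.3/3440.065 = 0.103283 rad, θ = 66.5° → φ = 43.2250°, λ = 82.5526°.
Leg 2: from (43.2250°, 82.5526°), δ = 1052/3440.065 = 0.305808 rad, θ = 339.8° → φ = 59.2015°, λ = 70.8383°.

latitude 59.2015°, longitude 70.8383°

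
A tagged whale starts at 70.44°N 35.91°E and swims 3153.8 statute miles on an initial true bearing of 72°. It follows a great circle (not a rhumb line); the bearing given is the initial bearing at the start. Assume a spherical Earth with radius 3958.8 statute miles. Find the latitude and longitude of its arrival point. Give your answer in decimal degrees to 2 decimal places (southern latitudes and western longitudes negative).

latitude 47.12°, longitude 123.73°

The arc subtends δ = 3153.8/3958.8 = 0.796656 rad at the centre.
Start latitude φ₁ = 1.229410 rad; initial bearing θ = 1.256637 rad.
Destination latitude: φ₂ = arcsin( sin φ₁ cos δ + cos φ₁ sin δ cos θ ) = arcsin(0.732732) = 47.12°.
Then Δλ = atan2(0.227669, 0.008655) = 1.532798 rad, from sin θ sin δ cos φ₁ over cos δ − sin φ₁ sin φ₂.
Hence λ₂ = 35.91° + 87.82° = 123.73°.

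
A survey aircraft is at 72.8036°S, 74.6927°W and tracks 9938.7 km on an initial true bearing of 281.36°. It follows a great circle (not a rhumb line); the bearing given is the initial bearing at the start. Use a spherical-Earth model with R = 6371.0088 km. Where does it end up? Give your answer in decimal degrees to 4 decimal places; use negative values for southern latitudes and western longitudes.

latitude 2.7459°, longitude -153.6482°

Angular distance δ = d/R = 9938.7 / 6371.0088 = 1.559988 rad.
With φ₁ = -72.8036° = -1.270663 rad and θ = 281.36° = 4.910658 rad:
Destination latitude: φ₂ = arcsin( sin φ₁ cos δ + cos φ₁ sin δ cos θ ) = arcsin(0.047907) = 2.7459°.
Then Δλ = atan2(-0.289839, 0.056573) = -1.378033 rad, from sin θ sin δ cos φ₁ over cos δ − sin φ₁ sin φ₂.
λ₂ = λ₁ + Δλ = -153.6482°.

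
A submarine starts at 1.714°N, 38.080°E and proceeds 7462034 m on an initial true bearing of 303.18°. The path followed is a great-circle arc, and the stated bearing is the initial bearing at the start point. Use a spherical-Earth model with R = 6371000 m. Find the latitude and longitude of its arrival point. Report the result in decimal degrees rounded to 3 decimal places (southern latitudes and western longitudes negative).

latitude 31.036°, longitude -26.059°

Central angle δ = d/R = 1.171250 rad.
Start latitude φ₁ = 0.029915 rad; initial bearing θ = 5.291489 rad.
Applying the spherical law of cosines for sides, sin φ₂ = sin φ₁ cos δ + cos φ₁ sin δ cos θ = 0.515576, so φ₂ = 31.036°.
For the longitude increment, Δλ = atan2( sin θ sin δ cos φ₁, cos δ − sin φ₁ sin φ₂ ) = atan2(-0.770690, 0.373579) = -64.139°.
λ₂ = λ₁ + Δλ = -26.059°.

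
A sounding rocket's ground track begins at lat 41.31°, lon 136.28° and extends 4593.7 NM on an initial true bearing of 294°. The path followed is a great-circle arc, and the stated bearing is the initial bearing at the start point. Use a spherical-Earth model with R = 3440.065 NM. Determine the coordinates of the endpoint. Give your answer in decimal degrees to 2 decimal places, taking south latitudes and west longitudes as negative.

Angular distance δ = d/R = 4593.7 / 3440.065 = 1.335353 rad.
With φ₁ = 41.31° = 0.720996 rad and θ = 294° = 5.131268 rad:
Destination latitude: φ₂ = arcsin( sin φ₁ cos δ + cos φ₁ sin δ cos θ ) = arcsin(0.451083) = 26.81°.
Then Δλ = atan2(-0.667277, -0.064500) = -1.667159 rad, from sin θ sin δ cos φ₁ over cos δ − sin φ₁ sin φ₂.
λ₂ = 136.28° + -95.52° = 40.76°.

latitude 26.81°, longitude 40.76°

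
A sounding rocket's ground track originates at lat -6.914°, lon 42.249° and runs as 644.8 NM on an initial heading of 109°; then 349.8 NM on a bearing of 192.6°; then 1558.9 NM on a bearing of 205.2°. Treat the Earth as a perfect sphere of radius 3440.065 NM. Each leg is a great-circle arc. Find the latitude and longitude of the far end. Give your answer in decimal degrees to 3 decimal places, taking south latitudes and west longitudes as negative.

latitude -38.914°, longitude 37.383°

Apply the spherical direct solution leg by leg, carrying full precision between legs.
Leg 1: from (-6.914°, 42.249°), δ = 644.8/3440.065 = 0.187438 rad, θ = 109° → φ = -10.282°, λ = 52.564°.
Leg 2: from (-10.282°, 52.564°), δ = 349.8/3440.065 = 0.101684 rad, θ = 192.6° → φ = -15.965°, λ = 51.245°.
Leg 3: from (-15.965°, 51.245°), δ = 1558.9/3440.065 = 0.453160 rad, θ = 205.2° → φ = -38.914°, λ = 37.383°.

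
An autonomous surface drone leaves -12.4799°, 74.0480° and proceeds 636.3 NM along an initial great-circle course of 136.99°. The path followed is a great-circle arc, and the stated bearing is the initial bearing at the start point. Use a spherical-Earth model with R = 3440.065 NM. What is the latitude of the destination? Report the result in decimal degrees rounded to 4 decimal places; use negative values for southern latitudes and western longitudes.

latitude -20.1036°

Central angle δ = d/R = 0.184967 rad.
With φ₁ = -12.4799° = -0.217815 rad and θ = 136.99° = 2.390927 rad:
sin φ₂ = sin φ₁ cos δ + cos φ₁ sin δ cos θ = (-0.216097)(0.982942) + (0.976372)(0.183915)(-0.731235) = -0.343718
φ₂ = asin(-0.343718) = -0.350873 rad = -20.1036°.
Then Δλ = atan2(0.122489, 0.908666) = 0.133993 rad, from sin θ sin δ cos φ₁ over cos δ − sin φ₁ sin φ₂.
Hence λ₂ = 74.0480° + 7.6772° = 81.7252°.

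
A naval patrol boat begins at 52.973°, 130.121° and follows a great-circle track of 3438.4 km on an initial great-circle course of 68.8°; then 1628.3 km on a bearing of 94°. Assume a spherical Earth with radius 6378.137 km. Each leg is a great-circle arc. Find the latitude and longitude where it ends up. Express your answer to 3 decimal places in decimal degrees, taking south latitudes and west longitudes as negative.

Apply the spherical direct solution leg by leg, carrying full precision between legs.
Leg 1: from (52.973°, 130.121°), δ = 3438.4/6378.137 = 0.539092 rad, θ = 68.8° → φ = 52.837°, λ = -177.479°.
Leg 2: from (52.837°, -177.479°), δ = 1628.3/6378.137 = 0.255294 rad, θ = 94° → φ = 49.504°, λ = -154.653°.

latitude 49.504°, longitude -154.653°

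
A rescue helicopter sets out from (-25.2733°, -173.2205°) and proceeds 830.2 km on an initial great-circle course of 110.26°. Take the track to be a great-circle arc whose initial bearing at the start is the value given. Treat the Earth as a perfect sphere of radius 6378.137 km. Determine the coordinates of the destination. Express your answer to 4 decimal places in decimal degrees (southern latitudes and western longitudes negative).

The arc subtends δ = 830.2/6378.137 = 0.130163 rad at the centre.
Start latitude φ₁ = -0.441102 rad; initial bearing θ = 1.924400 rad.
Destination latitude: φ₂ = arcsin( sin φ₁ cos δ + cos φ₁ sin δ cos θ ) = arcsin(-0.463969) = -27.6435°.
Δλ = atan2( sin θ sin δ cos φ₁ , cos δ − sin φ₁ sin φ₂ ) = atan2(0.110111, 0.793456) = 0.137893 rad = 7.9007°.
Hence λ₂ = -173.2205° + 7.9007° = -165.3198°.

latitude -27.6435°, longitude -165.3198°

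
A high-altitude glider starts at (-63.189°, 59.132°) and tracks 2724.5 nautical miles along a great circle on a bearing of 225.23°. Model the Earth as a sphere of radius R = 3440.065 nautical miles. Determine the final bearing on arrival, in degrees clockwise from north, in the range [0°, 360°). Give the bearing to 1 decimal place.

final bearing 322.2°

Central angle δ = d/R = 0.791991 rad.
Start latitude φ₁ = -1.102856 rad; initial bearing θ = 3.931005 rad.
Applying the spherical law of cosines for sides, sin φ₂ = sin φ₁ cos δ + cos φ₁ sin δ cos θ = -0.853011, so φ₂ = -58.541°.
Δλ = atan2( sin θ sin δ cos φ₁ , cos δ − sin φ₁ sin φ₂ ) = atan2(-0.227916, -0.058882) = -1.823619 rad = -104.486°.
Hence λ₂ = 59.132° + -104.486° = -45.354°.
The forward bearing on arrival equals the back-azimuth from the destination plus 180°.
Back-azimuth from P₂ (-58.5°, -45.4°) to P₁ (-63.2°, 59.1°), with Δλ' = λ₁ − λ₂ = 104.5°: atan2( sin Δλ' cos φ₁ , cos φ₂ sin φ₁ − sin φ₂ cos φ₁ cos Δλ' ) = 142.2°.
Final bearing = (142.2° + 180°) mod 360° = 322.2°.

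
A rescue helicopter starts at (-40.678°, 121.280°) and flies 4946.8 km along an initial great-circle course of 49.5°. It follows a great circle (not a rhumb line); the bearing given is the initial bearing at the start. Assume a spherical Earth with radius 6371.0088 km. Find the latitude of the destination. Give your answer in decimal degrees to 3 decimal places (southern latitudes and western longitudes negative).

latitude -6.884°

The arc subtends δ = 4946.8/6371.0088 = 0.776455 rad at the centre.
Converting: φ₁ = -0.709965 rad, θ = 0.863938 rad.
sin φ₂ = sin φ₁ cos δ + cos φ₁ sin δ cos θ = (-0.651807)(0.713402) + (0.758385)(0.700755)(0.649448) = -0.119857
φ₂ = asin(-0.119857) = -0.120146 rad = -6.884°.
For the longitude increment, Δλ = atan2( sin θ sin δ cos φ₁, cos δ − sin φ₁ sin φ₂ ) = atan2(0.404111, 0.635279) = 32.461°.
Hence λ₂ = 121.280° + 32.461° = 153.741°.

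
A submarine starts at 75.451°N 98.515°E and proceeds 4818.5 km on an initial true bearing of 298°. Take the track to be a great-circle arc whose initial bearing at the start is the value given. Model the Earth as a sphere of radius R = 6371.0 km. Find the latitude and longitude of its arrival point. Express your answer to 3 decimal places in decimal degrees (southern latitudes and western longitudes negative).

latitude 51.718°, longitude -3.515°

Angular distance δ = d/R = 4818.5 / 6371 = 0.756318 rad.
Start latitude φ₁ = 1.316868 rad; initial bearing θ = 5.201081 rad.
sin φ₂ = sin φ₁ cos δ + cos φ₁ sin δ cos θ = (0.967933)(0.727368) + (0.251208)(0.686248)(0.469472) = 0.784976
φ₂ = asin(0.784976) = 0.902658 rad = 51.718°.
Δλ = atan2( sin θ sin δ cos φ₁ , cos δ − sin φ₁ sin φ₂ ) = atan2(-0.152212, -0.032436) = -1.780756 rad = -102.030°.
λ₂ = 98.515° + -102.030° = -3.515°.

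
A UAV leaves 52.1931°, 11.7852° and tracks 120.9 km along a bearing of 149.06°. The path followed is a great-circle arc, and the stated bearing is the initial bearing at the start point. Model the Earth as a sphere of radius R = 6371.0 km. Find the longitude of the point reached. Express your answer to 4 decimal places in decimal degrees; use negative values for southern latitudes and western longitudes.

Angular distance δ = d/R = 120.9 / 6371 = 0.018977 rad.
Start latitude φ₁ = 0.910941 rad; initial bearing θ = 2.601588 rad.
Destination latitude: φ₂ = arcsin( sin φ₁ cos δ + cos φ₁ sin δ cos θ ) = arcsin(0.779962) = 51.2571°.
Then Δλ = atan2(0.005980, 0.383587) = 0.015590 rad, from sin θ sin δ cos φ₁ over cos δ − sin φ₁ sin φ₂.
λ₂ = λ₁ + Δλ = 12.6784°.

longitude 12.6784°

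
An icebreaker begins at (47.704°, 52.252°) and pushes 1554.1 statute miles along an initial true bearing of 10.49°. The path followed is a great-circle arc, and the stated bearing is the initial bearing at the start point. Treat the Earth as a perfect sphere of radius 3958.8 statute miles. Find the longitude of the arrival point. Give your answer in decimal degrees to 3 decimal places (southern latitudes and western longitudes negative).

longitude 63.714°

The arc subtends δ = 1554.1/3958.8 = 0.392568 rad at the centre.
Converting: φ₁ = 0.832592 rad, θ = 0.183085 rad.
sin φ₂ = sin φ₁ cos δ + cos φ₁ sin δ cos θ = (0.739678)(0.923930) + (0.672961)(0.382563)(0.983287) = 0.936557
φ₂ = asin(0.936557) = 1.212676 rad = 69.481°.
For the longitude increment, Δλ = atan2( sin θ sin δ cos φ₁, cos δ − sin φ₁ sin φ₂ ) = atan2(0.046872, 0.231179) = 11.462°.
λ₂ = λ₁ + Δλ = 63.714°.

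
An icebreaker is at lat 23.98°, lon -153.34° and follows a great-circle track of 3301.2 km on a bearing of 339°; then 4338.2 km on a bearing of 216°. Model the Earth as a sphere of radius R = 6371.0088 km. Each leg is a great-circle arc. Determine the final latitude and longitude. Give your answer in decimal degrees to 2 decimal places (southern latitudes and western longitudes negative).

latitude 16.32°, longitude 167.65°

Apply the spherical direct solution leg by leg, carrying full precision between legs.
Leg 1: from (23.98°, -153.34°), δ = 3301.2/6371.0088 = 0.518160 rad, θ = 339° → φ = 50.85°, λ = -169.67°.
Leg 2: from (50.85°, -169.67°), δ = 4338.2/6371.0088 = 0.680928 rad, θ = 216° → φ = 16.32°, λ = 167.65°.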